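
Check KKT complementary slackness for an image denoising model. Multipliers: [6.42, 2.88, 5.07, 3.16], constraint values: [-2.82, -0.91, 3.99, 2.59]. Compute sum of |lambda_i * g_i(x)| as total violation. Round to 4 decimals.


KKT complementary slackness check:
lambda_1 * g_1 = 6.42 * -2.82 = -18.1044
lambda_2 * g_2 = 2.88 * -0.91 = -2.6208
lambda_3 * g_3 = 5.07 * 3.99 = 20.2293
lambda_4 * g_4 = 3.16 * 2.59 = 8.1844
Total violation = 18.1044 + 2.6208 + 20.2293 + 8.1844 = 49.1389


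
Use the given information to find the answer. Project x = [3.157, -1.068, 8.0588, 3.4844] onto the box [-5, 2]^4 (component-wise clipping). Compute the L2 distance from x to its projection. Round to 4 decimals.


Project each component onto [-5, 2].
clip(3.157) = 2.0, clip(-1.068) = -1.068, clip(8.0588) = 2.0, clip(3.4844) = 2.0
Projection = [2.0, -1.068, 2.0, 2.0]
Squared diffs: [1.3386, 0.0, 36.7091, 2.2034]
Distance = sqrt(40.2511) = 6.3444


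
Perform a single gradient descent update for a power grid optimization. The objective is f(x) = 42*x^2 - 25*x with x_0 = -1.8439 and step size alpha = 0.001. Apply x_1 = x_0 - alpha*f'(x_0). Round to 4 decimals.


We compute the gradient at x_0 and apply the update.
f'(x) = 84*x - 25
f'(-1.8439) = 84*-1.8439 - 25 = -179.8876
x_1 = -1.8439 - 0.001*-179.8876 = -1.664


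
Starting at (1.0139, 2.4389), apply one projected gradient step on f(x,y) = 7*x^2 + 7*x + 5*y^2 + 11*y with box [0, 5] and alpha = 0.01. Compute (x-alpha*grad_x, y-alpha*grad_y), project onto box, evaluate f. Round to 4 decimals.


Step 1: Compute gradient at (1.0139, 2.4389).
grad_x = 2*7*1.0139 + 7 = 21.1946
grad_y = 2*5*2.4389 + 11 = 35.389
Step 2: Gradient step.
x_raw = 1.0139 - 0.01*21.1946 = 0.802
y_raw = 2.4389 - 0.01*35.389 = 2.085
Step 3: Project onto [0, 5].
x_proj = clip(0.802) = 0.802
y_proj = clip(2.085) = 2.085
Step 4: Evaluate f.
f(0.802, 2.085) = 54.787


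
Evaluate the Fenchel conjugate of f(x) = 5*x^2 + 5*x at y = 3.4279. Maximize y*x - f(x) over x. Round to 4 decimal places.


f*(y) = sup_x {y*x - a*x^2 - b*x} = sup_x {(y-b)*x - a*x^2}
FOC: (y - b) - 2a*x = 0 => x* = (y - b)/(2a)
x* = (3.4279 - 5)/(2*5) = -0.1572
f*(3.4279) = (y-b)^2/(4a) = (3.4279 - 5)^2/(4*5)
= 2.4715/20 = 0.1236


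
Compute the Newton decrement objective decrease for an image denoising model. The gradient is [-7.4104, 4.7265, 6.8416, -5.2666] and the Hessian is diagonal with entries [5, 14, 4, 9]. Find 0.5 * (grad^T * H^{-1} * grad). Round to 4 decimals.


Step 1: H is diagonal, so H^(-1) * g = [-1.4821, 0.3376, 1.7104, -0.5852].
Step 2: g^T H^(-1) g = sum_i g_i^2 / H_ii
  = (-7.4104)^2/5 + (4.7265)^2/14 + (6.8416)^2/4 + (-5.2666)^2/9
  = 10.9828 + 1.5957 + 11.7019 + 3.0819 = 27.3623
Step 3: Objective decrease = 0.5 * g^T H^(-1) g = 13.6811


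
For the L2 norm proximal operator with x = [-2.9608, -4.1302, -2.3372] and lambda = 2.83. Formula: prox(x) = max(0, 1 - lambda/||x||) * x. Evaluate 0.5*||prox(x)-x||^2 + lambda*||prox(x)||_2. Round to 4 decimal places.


Step 1: Compute ||x||.
||x|| = 5.5935
Step 2: Compute scaling factor.
scale = max(0, 1 - 2.83/5.5935) = 0.4941
Step 3: prox(x) = [-1.4628, -2.0406, -1.1547]
||prox(x)|| = 2.7635
Step 4: Proximal objective.
0.5*||prox-x||^2 = 4.0045
lambda*||prox|| = 7.8207
Total = 11.8252


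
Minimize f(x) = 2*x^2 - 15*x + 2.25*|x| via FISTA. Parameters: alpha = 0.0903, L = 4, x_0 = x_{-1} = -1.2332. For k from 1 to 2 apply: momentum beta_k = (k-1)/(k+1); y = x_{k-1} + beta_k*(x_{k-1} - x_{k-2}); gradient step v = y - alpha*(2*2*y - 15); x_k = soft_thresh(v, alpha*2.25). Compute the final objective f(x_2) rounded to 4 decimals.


FISTA on f(x) = 2*x^2 - 15*x + 2.25*|x|
L = 4, alpha = 0.0903
Iteration 1: beta = 0.0, y = -1.2332 + 0.0*(-1.2332 + 1.2332) = -1.2332
  grad(y) = -19.9328, v = y - alpha*grad = 0.5667
  prox(v) = soft_thresh(0.5667, 0.2032) = 0.3636
Iteration 2: beta = 0.3333, y = 0.3636 + 0.3333*(0.3636 + 1.2332) = 0.8958
  grad(y) = -11.4168, v = y - alpha*grad = 1.9267
  prox(v) = soft_thresh(1.9267, 0.2032) = 1.7236
f(x_2) = 2*1.7236^2 - 15*1.7236 + 2.25*|1.7236| = -16.0341


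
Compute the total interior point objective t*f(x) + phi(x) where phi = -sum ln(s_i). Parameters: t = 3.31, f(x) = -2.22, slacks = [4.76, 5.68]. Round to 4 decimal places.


Step 1: Compute log-barrier.
ln values: [1.5602, 1.737]
phi = -(1.5602 + 1.737) = -3.2972
Step 2: Compute augmented objective.
t*f(x) = 3.31*-2.22 = -7.3482
Total = -7.3482 - 3.2972 = -10.6454


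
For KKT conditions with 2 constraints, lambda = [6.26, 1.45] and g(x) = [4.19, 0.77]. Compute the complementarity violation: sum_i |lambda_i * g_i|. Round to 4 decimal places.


KKT complementary slackness check:
lambda_1 * g_1 = 6.26 * 4.19 = 26.2294
lambda_2 * g_2 = 1.45 * 0.77 = 1.1165
Total violation = 26.2294 + 1.1165 = 27.3459


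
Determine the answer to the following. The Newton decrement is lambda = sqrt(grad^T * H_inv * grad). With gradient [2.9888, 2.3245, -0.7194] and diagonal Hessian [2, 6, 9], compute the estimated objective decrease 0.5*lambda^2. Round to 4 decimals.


Step 1: H is diagonal, so H^(-1) * g = [1.4944, 0.3874, -0.0799].
Step 2: g^T H^(-1) g = sum_i g_i^2 / H_ii
  = (2.9888)^2/2 + (2.3245)^2/6 + (-0.7194)^2/9
  = 4.4665 + 0.9006 + 0.0575 = 5.4245
Step 3: Objective decrease = 0.5 * g^T H^(-1) g = 2.7123


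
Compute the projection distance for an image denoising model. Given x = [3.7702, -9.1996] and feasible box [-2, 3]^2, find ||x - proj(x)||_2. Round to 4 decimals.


Project each component onto [-2, 3].
clip(3.7702) = 3.0, clip(-9.1996) = -2.0
Projection = [3.0, -2.0]
Squared diffs: [0.5932, 51.8342]
Distance = sqrt(52.4274) = 7.2407


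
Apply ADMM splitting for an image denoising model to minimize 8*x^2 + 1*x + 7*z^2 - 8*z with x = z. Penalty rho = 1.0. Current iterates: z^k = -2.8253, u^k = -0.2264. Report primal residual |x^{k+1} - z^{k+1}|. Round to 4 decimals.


ADMM iteration with rho = 1.0, z^k = -2.8253, u^k = -0.2264
Step 1: x-update.
Minimize 8*x^2 + 1*x + (1.0/2)*(x + 2.8253 - 0.2264)^2
FOC: (2*8 + 1.0)*x = -1 + 1.0*(-2.8253 + 0.2264)
x^{k+1} = -0.2117
Step 2: z-update.
Minimize 7*z^2 - 8*z + (1.0/2)*(-0.2117 - z - 0.2264)^2
FOC: (2*7 + 1.0)*z = 8 + 1.0*(-0.2117 - 0.2264)
z^{k+1} = 0.5041
Step 3: u-update.
u^{k+1} = -0.2264 - 0.2117 - 0.5041 = -0.9422
Step 4: Primal residual = |-0.2117 - 0.5041| = 0.7158


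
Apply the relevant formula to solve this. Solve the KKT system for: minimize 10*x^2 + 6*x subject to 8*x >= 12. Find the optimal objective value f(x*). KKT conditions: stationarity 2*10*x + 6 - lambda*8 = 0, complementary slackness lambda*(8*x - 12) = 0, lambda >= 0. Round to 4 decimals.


Step 1: Try lambda = 0 (constraint inactive).
x_unc = -6/(2*10) = -0.3
Check: 8*-0.3 = -2.4 < 12 -- violated!
Step 2: Constraint must be active: 8*x = 12
x* = 12/8 = 1.5
lambda = (2*10*1.5 + 6)/8 = 4.5
Step 3: Compute optimal value.
f(x*) = 10*1.5^2 + 6*1.5 = 31.5


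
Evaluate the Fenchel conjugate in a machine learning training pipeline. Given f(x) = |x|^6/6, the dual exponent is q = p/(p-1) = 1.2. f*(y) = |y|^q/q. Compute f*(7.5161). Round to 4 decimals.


The conjugate exponent q satisfies 1/p + 1/q = 1.
p = 6, so q = 6/(6 - 1) = 1.2
|y|^q = 7.5161^1.2 = 11.251
f*(7.5161) = 11.251 / 1.2 = 9.3758


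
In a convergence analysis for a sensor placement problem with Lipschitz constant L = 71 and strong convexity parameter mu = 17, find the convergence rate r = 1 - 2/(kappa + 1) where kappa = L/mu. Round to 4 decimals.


Step 1: Compute the condition number.
kappa = L/mu = 71/17 = 4.1765
Step 2: Compute the convergence rate.
r = 1 - 2/(kappa + 1) = 1 - 2*mu/(L + mu) = (L - mu)/(L + mu) = 54/88 = 0.6136


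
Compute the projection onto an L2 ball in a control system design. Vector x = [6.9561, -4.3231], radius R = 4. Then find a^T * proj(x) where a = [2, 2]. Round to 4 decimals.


Step 1: Compute ||x|| (intermediates to 6 decimals).
||x|| = sqrt(6.9561^2 + (-4.3231)^2) = 8.190026
Step 2: Project.
Since ||x|| > R, scale = R/||x|| = 4/8.190026 = 0.488399, proj(x) = scale * x
proj(x) = [3.397352, -2.111398]
Step 3: Dot product.
a^T * proj(x) = 2*3.397352 + 2*(-2.111398) = 2.5719


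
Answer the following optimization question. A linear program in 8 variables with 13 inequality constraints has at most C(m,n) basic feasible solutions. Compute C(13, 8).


Each vertex corresponds to some choice of n active constraints out of m, so the number of vertices is at most C(m, n) = m! / (n!(m-n)!).
m = 13, n = 8
Numerator: 13 * 12 * 11 * 10 * 9 * 8 * 7 * 6
Denominator: 8! = 40320
C(13, 8) = 1287


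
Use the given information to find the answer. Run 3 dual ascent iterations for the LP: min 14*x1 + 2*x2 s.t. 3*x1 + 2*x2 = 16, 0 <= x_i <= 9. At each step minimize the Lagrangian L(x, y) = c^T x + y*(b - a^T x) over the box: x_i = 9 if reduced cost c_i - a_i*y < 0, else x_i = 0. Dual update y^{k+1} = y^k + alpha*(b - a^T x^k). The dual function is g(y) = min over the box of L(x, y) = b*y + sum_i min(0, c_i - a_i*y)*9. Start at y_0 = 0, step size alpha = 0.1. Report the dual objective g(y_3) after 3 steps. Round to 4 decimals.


Dual ascent for LP: min 14*x1 + 2*x2, 3*x1 + 2*x2 = 16, 0 <= x_i <= 9
Step 1: y^k = 0.0, reduced costs: (14.0, 2.0)
  x^k = (0.0, 0.0), subgradient = b - a^T x = 16.0
  y^{k+1} = 0.0 + 0.1*16.0 = 1.6
Step 2: y^k = 1.6, reduced costs: (9.2, -1.2)
  x^k = (0.0, 9.0), subgradient = b - a^T x = -2.0
  y^{k+1} = 1.6 + 0.1*-2.0 = 1.4
Step 3: y^k = 1.4, reduced costs: (9.8, -0.8)
  x^k = (0.0, 9.0), subgradient = b - a^T x = -2.0
  y^{k+1} = 1.4 + 0.1*-2.0 = 1.2
Dual objective at y_3 = 1.2: reduced costs (10.4, -0.4), box minimizer x = (0.0, 9.0)
g(y_3) = b*y + (c1 - a1*y)*x1 + (c2 - a2*y)*x2 = 16*1.2 + 10.4*0.0 + (-0.4)*9.0 = 19.2 + 0.0 - 3.6 = 15.6


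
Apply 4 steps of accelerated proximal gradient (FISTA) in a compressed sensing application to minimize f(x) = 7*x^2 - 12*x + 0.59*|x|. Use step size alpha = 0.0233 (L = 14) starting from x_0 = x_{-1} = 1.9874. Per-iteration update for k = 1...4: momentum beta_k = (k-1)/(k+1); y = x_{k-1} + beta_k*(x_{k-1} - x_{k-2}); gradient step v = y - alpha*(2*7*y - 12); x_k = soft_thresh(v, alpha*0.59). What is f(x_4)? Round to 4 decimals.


FISTA on f(x) = 7*x^2 - 12*x + 0.59*|x|
L = 14, alpha = 0.0233
Iteration 1: beta = 0.0, y = 1.9874 + 0.0*(1.9874 - 1.9874) = 1.9874
  grad(y) = 15.8236, v = y - alpha*grad = 1.6187
  prox(v) = soft_thresh(1.6187, 0.0137) = 1.605
Iteration 2: beta = 0.3333, y = 1.605 + 0.3333*(1.605 - 1.9874) = 1.4775
  grad(y) = 8.6848, v = y - alpha*grad = 1.2751
  prox(v) = soft_thresh(1.2751, 0.0137) = 1.2614
Iteration 3: beta = 0.5, y = 1.2614 + 0.5*(1.2614 - 1.605) = 1.0896
  grad(y) = 3.2543, v = y - alpha*grad = 1.0138
  prox(v) = soft_thresh(1.0138, 0.0137) = 1.0
Iteration 4: beta = 0.6, y = 1.0 + 0.6*(1.0 - 1.2614) = 0.8432
  grad(y) = -0.1952, v = y - alpha*grad = 0.8477
  prox(v) = soft_thresh(0.8477, 0.0137) = 0.834
f(x_4) = 7*0.834^2 - 12*0.834 + 0.59*|0.834| = -4.647


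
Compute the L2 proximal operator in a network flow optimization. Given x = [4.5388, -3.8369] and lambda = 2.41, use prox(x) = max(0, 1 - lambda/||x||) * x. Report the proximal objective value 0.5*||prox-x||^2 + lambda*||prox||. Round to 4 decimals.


Step 1: Compute ||x||.
||x|| = 5.9433
Step 2: Compute scaling factor.
scale = max(0, 1 - 2.41/5.9433) = 0.5945
Step 3: prox(x) = [2.6983, -2.281]
||prox(x)|| = 3.5333
Step 4: Proximal objective.
0.5*||prox-x||^2 = 2.9041
lambda*||prox|| = 8.5153
Total = 11.4192


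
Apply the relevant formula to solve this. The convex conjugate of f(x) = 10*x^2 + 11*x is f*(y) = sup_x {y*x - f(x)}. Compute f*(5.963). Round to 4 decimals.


f*(y) = sup_x {y*x - a*x^2 - b*x} = sup_x {(y-b)*x - a*x^2}
FOC: (y - b) - 2a*x = 0 => x* = (y - b)/(2a)
x* = (5.963 - 11)/(2*10) = -0.2519
f*(5.963) = (y-b)^2/(4a) = (5.963 - 11)^2/(4*10)
= 25.3714/40 = 0.6343


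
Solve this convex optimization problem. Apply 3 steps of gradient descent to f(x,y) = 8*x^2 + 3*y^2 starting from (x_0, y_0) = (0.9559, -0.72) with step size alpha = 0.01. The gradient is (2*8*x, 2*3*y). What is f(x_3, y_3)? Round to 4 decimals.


Gradient descent on f(x,y) = 8*x^2 + 3*y^2.
Starting point: (0.9559, -0.72), alpha = 0.01
Step 1: grad_x = 2*8*0.9559 = 15.2944, grad_y = 2*3*-0.72 = -4.32
  x_1 = 0.9559 - 0.01*15.2944 = 0.803
  y_1 = -0.72 - 0.01*-4.32 = -0.6768
Step 2: grad_x = 2*8*0.803 = 12.8473, grad_y = 2*3*-0.6768 = -4.0608
  x_2 = 0.803 - 0.01*12.8473 = 0.6745
  y_2 = -0.6768 - 0.01*-4.0608 = -0.6362
Step 3: grad_x = 2*8*0.6745 = 10.7917, grad_y = 2*3*-0.6362 = -3.8172
  x_3 = 0.6745 - 0.01*10.7917 = 0.5666
  y_3 = -0.6362 - 0.01*-3.8172 = -0.598
f(0.5666, -0.598) = 8*0.5666^2 + 3*(-0.598)^2 = 3.6409


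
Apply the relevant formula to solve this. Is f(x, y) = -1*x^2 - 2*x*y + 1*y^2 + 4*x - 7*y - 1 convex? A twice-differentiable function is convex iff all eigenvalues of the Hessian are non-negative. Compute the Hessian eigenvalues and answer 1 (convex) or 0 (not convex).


The Hessian of f(x,y) = -1*x^2 - 2*x*y + 1*y^2 + 4*x - 7*y - 1 is:
H = [[-2, -2], [-2, 2]]
Trace = -2 + 2 = 0
Determinant = -2*2 - (-2)^2 = -8
Discriminant = (0)^2 - 4*-8 = 32.0
Eigenvalues: lambda_1 = -2.8284, lambda_2 = 2.8284
The function is not convex.

0


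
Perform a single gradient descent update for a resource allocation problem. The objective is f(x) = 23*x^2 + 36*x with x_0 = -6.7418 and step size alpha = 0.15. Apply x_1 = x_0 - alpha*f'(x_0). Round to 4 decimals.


We compute the gradient at x_0 and apply the update.
f'(x) = 46*x + 36
f'(-6.7418) = 46*-6.7418 + 36 = -274.1228
x_1 = -6.7418 - 0.15*-274.1228 = 34.3766


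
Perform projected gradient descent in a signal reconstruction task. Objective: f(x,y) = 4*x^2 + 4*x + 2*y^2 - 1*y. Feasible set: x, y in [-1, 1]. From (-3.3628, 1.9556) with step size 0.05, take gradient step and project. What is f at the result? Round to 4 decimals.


Step 1: Compute gradient at (-3.3628, 1.9556).
grad_x = 2*4*-3.3628 + 4 = -22.9024
grad_y = 2*2*1.9556 - 1 = 6.8224
Step 2: Gradient step.
x_raw = -3.3628 - 0.05*-22.9024 = -2.2177
y_raw = 1.9556 - 0.05*6.8224 = 1.6145
Step 3: Project onto [-1, 1].
x_proj = clip(-2.2177) = -1.0
y_proj = clip(1.6145) = 1.0
Step 4: Evaluate f.
f(-1.0, 1.0) = 1.0


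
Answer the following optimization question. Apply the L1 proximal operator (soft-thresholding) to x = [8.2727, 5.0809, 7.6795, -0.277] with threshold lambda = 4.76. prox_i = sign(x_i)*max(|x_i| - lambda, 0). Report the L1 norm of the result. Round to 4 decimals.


Soft-thresholding with lambda = 4.76:
prox(8.2727) = sign(8.2727)*max(|8.2727| - 4.76, 0) = 3.5127
prox(5.0809) = sign(5.0809)*max(|5.0809| - 4.76, 0) = 0.3209
prox(7.6795) = sign(7.6795)*max(|7.6795| - 4.76, 0) = 2.9195
prox(-0.277) = sign(-0.277)*max(|-0.277| - 4.76, 0) = 0.0
prox(x) = [3.5127, 0.3209, 2.9195, 0.0]
||prox(x)||_1 = 3.5127 + 0.3209 + 2.9195 + 0.0 = 6.7531


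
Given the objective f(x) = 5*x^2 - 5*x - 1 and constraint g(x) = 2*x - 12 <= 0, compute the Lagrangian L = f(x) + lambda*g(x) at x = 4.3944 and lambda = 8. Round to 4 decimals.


Step 1: Evaluate f(x).
f(4.3944) = 5*4.3944^2 - 5*4.3944 - 1 = 73.5818
Step 2: Evaluate g(x).
g(4.3944) = 2*4.3944 - 12 = -3.2112
Step 3: Compute Lagrangian.
L = 73.5818 + 8*-3.2112 = 47.8922


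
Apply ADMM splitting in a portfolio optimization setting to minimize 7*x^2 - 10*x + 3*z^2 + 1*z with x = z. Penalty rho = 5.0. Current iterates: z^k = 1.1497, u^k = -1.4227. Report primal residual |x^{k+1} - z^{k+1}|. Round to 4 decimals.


ADMM iteration with rho = 5.0, z^k = 1.1497, u^k = -1.4227
Step 1: x-update.
Minimize 7*x^2 - 10*x + (5.0/2)*(x - 1.1497 - 1.4227)^2
FOC: (2*7 + 5.0)*x = 10 + 5.0*(1.1497 + 1.4227)
x^{k+1} = 1.2033
Step 2: z-update.
Minimize 3*z^2 + 1*z + (5.0/2)*(1.2033 - z - 1.4227)^2
FOC: (2*3 + 5.0)*z = -1 + 5.0*(1.2033 - 1.4227)
z^{k+1} = -0.1907
Step 3: u-update.
u^{k+1} = -1.4227 + 1.2033 + 0.1907 = -0.0288
Step 4: Primal residual = |1.2033 + 0.1907| = 1.3939


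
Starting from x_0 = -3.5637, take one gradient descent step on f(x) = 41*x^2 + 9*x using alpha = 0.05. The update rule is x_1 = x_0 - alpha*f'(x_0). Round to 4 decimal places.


We compute the gradient at x_0 and apply the update.
f'(x) = 82*x + 9
f'(-3.5637) = 82*-3.5637 + 9 = -283.2234
x_1 = -3.5637 - 0.05*-283.2234 = 10.5975


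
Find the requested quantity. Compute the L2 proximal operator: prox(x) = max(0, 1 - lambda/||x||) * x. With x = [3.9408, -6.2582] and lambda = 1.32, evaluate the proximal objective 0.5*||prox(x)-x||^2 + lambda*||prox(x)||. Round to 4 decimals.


Step 1: Compute ||x||.
||x|| = 7.3956
Step 2: Compute scaling factor.
scale = max(0, 1 - 1.32/7.3956) = 0.8215
Step 3: prox(x) = [3.2374, -5.1412]
||prox(x)|| = 6.0756
Step 4: Proximal objective.
0.5*||prox-x||^2 = 0.8712
lambda*||prox|| = 8.0198
Total = 8.891


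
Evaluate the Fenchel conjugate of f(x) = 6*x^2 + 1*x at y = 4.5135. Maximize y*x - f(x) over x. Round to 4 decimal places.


f*(y) = sup_x {y*x - a*x^2 - b*x} = sup_x {(y-b)*x - a*x^2}
FOC: (y - b) - 2a*x = 0 => x* = (y - b)/(2a)
x* = (4.5135 - 1)/(2*6) = 0.2928
f*(4.5135) = (y-b)^2/(4a) = (4.5135 - 1)^2/(4*6)
= 12.3447/24 = 0.5144


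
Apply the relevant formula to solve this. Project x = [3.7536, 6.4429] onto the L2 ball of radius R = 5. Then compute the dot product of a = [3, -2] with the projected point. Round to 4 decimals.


Step 1: Compute ||x|| (intermediates to 6 decimals).
||x|| = sqrt(3.7536^2 + 6.4429^2) = 7.456572
Step 2: Project.
Since ||x|| > R, scale = R/||x|| = 5/7.456572 = 0.670549, proj(x) = scale * x
proj(x) = [2.516973, 4.32028]
Step 3: Dot product.
a^T * proj(x) = 3*2.516973 - 2*4.32028 = -1.0896


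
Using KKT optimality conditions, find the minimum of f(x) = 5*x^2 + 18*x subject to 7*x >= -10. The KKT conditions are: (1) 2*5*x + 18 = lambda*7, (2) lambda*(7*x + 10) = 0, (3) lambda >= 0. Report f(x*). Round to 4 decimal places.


Step 1: Try lambda = 0 (constraint inactive).
x_unc = -18/(2*5) = -1.8
Check: 7*-1.8 = -12.6 < -10 -- violated!
Step 2: Constraint must be active: 7*x = -10
x* = -10/7 = -1.4286 (rounded; the exact value -10/7 is used below)
lambda = (2*5*(-10/7) + 18)/7 = 0.5306
Step 3: Compute optimal value.
f(x*) = 5*(-10/7)^2 + 18*(-10/7) = -15.5102


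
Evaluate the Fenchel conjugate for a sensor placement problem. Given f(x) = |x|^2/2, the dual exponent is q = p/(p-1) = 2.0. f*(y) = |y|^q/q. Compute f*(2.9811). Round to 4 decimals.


The conjugate exponent q satisfies 1/p + 1/q = 1.
p = 2, so q = 2/(2 - 1) = 2.0
|y|^q = 2.9811^2.0 = 8.887
f*(2.9811) = 8.887 / 2.0 = 4.4435


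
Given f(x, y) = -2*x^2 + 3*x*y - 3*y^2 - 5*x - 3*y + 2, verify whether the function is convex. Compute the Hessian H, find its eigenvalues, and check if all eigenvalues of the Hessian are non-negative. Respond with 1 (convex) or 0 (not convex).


The Hessian of f(x,y) = -2*x^2 + 3*x*y - 3*y^2 - 5*x - 3*y + 2 is:
H = [[-4, 3], [3, -6]]
Trace = -4 - 6 = -10
Determinant = -4*-6 - (3)^2 = 15
Discriminant = (-10)^2 - 4*15 = 40.0
Eigenvalues: lambda_1 = -8.1623, lambda_2 = -1.8377
The function is not convex.

0


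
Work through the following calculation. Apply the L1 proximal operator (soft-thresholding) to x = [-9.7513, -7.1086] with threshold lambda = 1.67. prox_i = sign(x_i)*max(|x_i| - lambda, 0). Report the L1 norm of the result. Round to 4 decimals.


Soft-thresholding with lambda = 1.67:
prox(-9.7513) = sign(-9.7513)*max(|-9.7513| - 1.67, 0) = -8.0813
prox(-7.1086) = sign(-7.1086)*max(|-7.1086| - 1.67, 0) = -5.4386
prox(x) = [-8.0813, -5.4386]
||prox(x)||_1 = 8.0813 + 5.4386 = 13.5199


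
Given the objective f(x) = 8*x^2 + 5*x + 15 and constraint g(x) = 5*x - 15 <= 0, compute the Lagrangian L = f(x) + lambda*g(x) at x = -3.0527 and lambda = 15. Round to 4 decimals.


Step 1: Evaluate f(x).
f(-3.0527) = 8*(-3.0527)^2 + 5*(-3.0527) + 15 = 74.2883
Step 2: Evaluate g(x).
g(-3.0527) = 5*-3.0527 - 15 = -30.2635
Step 3: Compute Lagrangian.
L = 74.2883 + 15*-30.2635 = -379.6642


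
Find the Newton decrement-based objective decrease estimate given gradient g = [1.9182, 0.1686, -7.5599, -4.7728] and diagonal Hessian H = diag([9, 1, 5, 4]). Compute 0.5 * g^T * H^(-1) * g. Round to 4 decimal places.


Step 1: H is diagonal, so H^(-1) * g = [0.2131, 0.1686, -1.512, -1.1932].
Step 2: g^T H^(-1) g = sum_i g_i^2 / H_ii
  = (1.9182)^2/9 + (0.1686)^2/1 + (-7.5599)^2/5 + (-4.7728)^2/4
  = 0.4088 + 0.0284 + 11.4304 + 5.6949 = 17.5626
Step 3: Objective decrease = 0.5 * g^T H^(-1) g = 8.7813


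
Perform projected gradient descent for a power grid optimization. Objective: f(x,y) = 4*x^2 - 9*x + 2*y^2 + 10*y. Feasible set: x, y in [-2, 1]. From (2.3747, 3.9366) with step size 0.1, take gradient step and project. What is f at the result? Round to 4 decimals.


Step 1: Compute gradient at (2.3747, 3.9366).
grad_x = 2*4*2.3747 - 9 = 9.9976
grad_y = 2*2*3.9366 + 10 = 25.7464
Step 2: Gradient step.
x_raw = 2.3747 - 0.1*9.9976 = 1.3749
y_raw = 3.9366 - 0.1*25.7464 = 1.362
Step 3: Project onto [-2, 1].
x_proj = clip(1.3749) = 1.0
y_proj = clip(1.362) = 1.0
Step 4: Evaluate f.
f(1.0, 1.0) = 7.0


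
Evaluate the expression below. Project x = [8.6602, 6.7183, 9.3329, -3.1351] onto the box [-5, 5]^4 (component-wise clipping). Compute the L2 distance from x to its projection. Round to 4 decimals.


Project each component onto [-5, 5].
clip(8.6602) = 5.0, clip(6.7183) = 5.0, clip(9.3329) = 5.0, clip(-3.1351) = -3.1351
Projection = [5.0, 5.0, 5.0, -3.1351]
Squared diffs: [13.3971, 2.9526, 18.774, 0.0]
Distance = sqrt(35.1237) = 5.9265


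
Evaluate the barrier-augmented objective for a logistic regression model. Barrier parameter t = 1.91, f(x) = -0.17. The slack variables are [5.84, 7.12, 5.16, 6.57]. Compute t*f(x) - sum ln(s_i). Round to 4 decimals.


Step 1: Compute log-barrier.
ln values: [1.7647, 1.9629, 1.6409, 1.8825]
phi = -(1.7647 + 1.9629 + 1.6409 + 1.8825) = -7.2511
Step 2: Compute augmented objective.
t*f(x) = 1.91*-0.17 = -0.3247
Total = -0.3247 - 7.2511 = -7.5758


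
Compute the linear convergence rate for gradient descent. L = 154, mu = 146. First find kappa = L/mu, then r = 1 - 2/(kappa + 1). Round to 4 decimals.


Step 1: Compute the condition number.
kappa = L/mu = 154/146 = 1.0548
Step 2: Compute the convergence rate.
r = 1 - 2/(kappa + 1) = 1 - 2*mu/(L + mu) = (L - mu)/(L + mu) = 8/300 = 0.0267


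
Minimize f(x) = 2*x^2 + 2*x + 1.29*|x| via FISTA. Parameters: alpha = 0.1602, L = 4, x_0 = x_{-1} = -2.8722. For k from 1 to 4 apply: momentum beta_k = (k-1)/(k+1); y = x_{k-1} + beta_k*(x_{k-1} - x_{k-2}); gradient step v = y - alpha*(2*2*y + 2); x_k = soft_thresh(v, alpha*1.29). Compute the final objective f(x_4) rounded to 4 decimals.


FISTA on f(x) = 2*x^2 + 2*x + 1.29*|x|
L = 4, alpha = 0.1602
Iteration 1: beta = 0.0, y = -2.8722 + 0.0*(-2.8722 + 2.8722) = -2.8722
  grad(y) = -9.4888, v = y - alpha*grad = -1.3521
  prox(v) = soft_thresh(-1.3521, 0.2067) = -1.1454
Iteration 2: beta = 0.3333, y = -1.1454 + 0.3333*(-1.1454 + 2.8722) = -0.5698
  grad(y) = -0.2794, v = y - alpha*grad = -0.5251
  prox(v) = soft_thresh(-0.5251, 0.2067) = -0.3184
Iteration 3: beta = 0.5, y = -0.3184 + 0.5*(-0.3184 + 1.1454) = 0.0951
  grad(y) = 2.3803, v = y - alpha*grad = -0.2863
  prox(v) = soft_thresh(-0.2863, 0.2067) = -0.0796
Iteration 4: beta = 0.6, y = -0.0796 + 0.6*(-0.0796 + 0.3184) = 0.0637
  grad(y) = 2.2548, v = y - alpha*grad = -0.2975
  prox(v) = soft_thresh(-0.2975, 0.2067) = -0.0909
f(x_4) = 2*(-0.0909)^2 + 2*(-0.0909) + 1.29*|-0.0909| = -0.048


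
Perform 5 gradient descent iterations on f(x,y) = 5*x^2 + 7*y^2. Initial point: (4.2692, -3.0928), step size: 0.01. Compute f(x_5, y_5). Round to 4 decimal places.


Gradient descent on f(x,y) = 5*x^2 + 7*y^2.
Starting point: (4.2692, -3.0928), alpha = 0.01
Step 1: grad_x = 2*5*4.2692 = 42.692, grad_y = 2*7*-3.0928 = -43.2992
  x_1 = 4.2692 - 0.01*42.692 = 3.8423
  y_1 = -3.0928 - 0.01*-43.2992 = -2.6598
Step 2: grad_x = 2*5*3.8423 = 38.4228, grad_y = 2*7*-2.6598 = -37.2373
  x_2 = 3.8423 - 0.01*38.4228 = 3.4581
  y_2 = -2.6598 - 0.01*-37.2373 = -2.2874
Step 3: grad_x = 2*5*3.4581 = 34.5805, grad_y = 2*7*-2.2874 = -32.0241
  x_3 = 3.4581 - 0.01*34.5805 = 3.1122
  y_3 = -2.2874 - 0.01*-32.0241 = -1.9672
Step 4: grad_x = 2*5*3.1122 = 31.1225, grad_y = 2*7*-1.9672 = -27.5407
  x_4 = 3.1122 - 0.01*31.1225 = 2.801
  y_4 = -1.9672 - 0.01*-27.5407 = -1.6918
Step 5: grad_x = 2*5*2.801 = 28.0102, grad_y = 2*7*-1.6918 = -23.685
  x_5 = 2.801 - 0.01*28.0102 = 2.5209
  y_5 = -1.6918 - 0.01*-23.685 = -1.4549
f(2.5209, -1.4549) = 5*2.5209^2 + 7*(-1.4549)^2 = 46.5931


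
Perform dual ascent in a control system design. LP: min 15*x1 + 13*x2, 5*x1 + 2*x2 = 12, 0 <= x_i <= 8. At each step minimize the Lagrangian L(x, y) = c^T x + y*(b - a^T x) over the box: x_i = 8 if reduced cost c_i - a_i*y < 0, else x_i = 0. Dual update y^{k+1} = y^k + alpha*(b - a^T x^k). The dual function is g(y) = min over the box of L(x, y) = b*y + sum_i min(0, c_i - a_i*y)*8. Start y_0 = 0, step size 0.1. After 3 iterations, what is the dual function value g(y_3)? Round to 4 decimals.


Dual ascent for LP: min 15*x1 + 13*x2, 5*x1 + 2*x2 = 12, 0 <= x_i <= 8
Step 1: y^k = 0.0, reduced costs: (15.0, 13.0)
  x^k = (0.0, 0.0), subgradient = b - a^T x = 12.0
  y^{k+1} = 0.0 + 0.1*12.0 = 1.2
Step 2: y^k = 1.2, reduced costs: (9.0, 10.6)
  x^k = (0.0, 0.0), subgradient = b - a^T x = 12.0
  y^{k+1} = 1.2 + 0.1*12.0 = 2.4
Step 3: y^k = 2.4, reduced costs: (3.0, 8.2)
  x^k = (0.0, 0.0), subgradient = b - a^T x = 12.0
  y^{k+1} = 2.4 + 0.1*12.0 = 3.6
Dual objective at y_3 = 3.6: reduced costs (-3.0, 5.8), box minimizer x = (8.0, 0.0)
g(y_3) = b*y + (c1 - a1*y)*x1 + (c2 - a2*y)*x2 = 12*3.6 + (-3.0)*8.0 + 5.8*0.0 = 43.2 - 24.0 + 0.0 = 19.2


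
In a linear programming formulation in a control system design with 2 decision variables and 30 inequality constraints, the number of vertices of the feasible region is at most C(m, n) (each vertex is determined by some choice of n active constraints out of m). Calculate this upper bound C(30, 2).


Each vertex corresponds to some choice of n active constraints out of m, so the number of vertices is at most C(m, n) = m! / (n!(m-n)!).
m = 30, n = 2
Numerator: 30 * 29
Denominator: 2! = 2
C(30, 2) = 435


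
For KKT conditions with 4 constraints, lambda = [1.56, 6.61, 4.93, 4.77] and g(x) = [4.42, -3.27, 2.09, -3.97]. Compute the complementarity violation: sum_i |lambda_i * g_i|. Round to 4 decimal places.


KKT complementary slackness check:
lambda_1 * g_1 = 1.56 * 4.42 = 6.8952
lambda_2 * g_2 = 6.61 * -3.27 = -21.6147
lambda_3 * g_3 = 4.93 * 2.09 = 10.3037
lambda_4 * g_4 = 4.77 * -3.97 = -18.9369
Total violation = 6.8952 + 21.6147 + 10.3037 + 18.9369 = 57.7505


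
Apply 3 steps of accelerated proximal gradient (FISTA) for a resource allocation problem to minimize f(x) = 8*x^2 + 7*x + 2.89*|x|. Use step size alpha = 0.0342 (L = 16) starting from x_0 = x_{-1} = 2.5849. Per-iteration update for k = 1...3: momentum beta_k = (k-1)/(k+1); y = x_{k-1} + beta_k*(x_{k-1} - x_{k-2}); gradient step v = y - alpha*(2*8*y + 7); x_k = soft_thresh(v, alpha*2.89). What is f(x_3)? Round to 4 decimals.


FISTA on f(x) = 8*x^2 + 7*x + 2.89*|x|
L = 16, alpha = 0.0342
Iteration 1: beta = 0.0, y = 2.5849 + 0.0*(2.5849 - 2.5849) = 2.5849
  grad(y) = 48.3584, v = y - alpha*grad = 0.931
  prox(v) = soft_thresh(0.931, 0.0988) = 0.8322
Iteration 2: beta = 0.3333, y = 0.8322 + 0.3333*(0.8322 - 2.5849) = 0.248
  grad(y) = 10.9676, v = y - alpha*grad = -0.1271
  prox(v) = soft_thresh(-0.1271, 0.0988) = -0.0283
Iteration 3: beta = 0.5, y = -0.0283 + 0.5*(-0.0283 - 0.8322) = -0.4585
  grad(y) = -0.3364, v = y - alpha*grad = -0.447
  prox(v) = soft_thresh(-0.447, 0.0988) = -0.3482
f(x_3) = 8*(-0.3482)^2 + 7*(-0.3482) + 2.89*|-0.3482| = -0.4612


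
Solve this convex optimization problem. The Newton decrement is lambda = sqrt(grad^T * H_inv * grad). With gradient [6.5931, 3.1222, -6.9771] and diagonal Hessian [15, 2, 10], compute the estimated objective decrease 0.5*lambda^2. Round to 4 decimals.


Step 1: H is diagonal, so H^(-1) * g = [0.4395, 1.5611, -0.6977].
Step 2: g^T H^(-1) g = sum_i g_i^2 / H_ii
  = (6.5931)^2/15 + (3.1222)^2/2 + (-6.9771)^2/10
  = 2.8979 + 4.8741 + 4.868 = 12.64
Step 3: Objective decrease = 0.5 * g^T H^(-1) g = 6.32


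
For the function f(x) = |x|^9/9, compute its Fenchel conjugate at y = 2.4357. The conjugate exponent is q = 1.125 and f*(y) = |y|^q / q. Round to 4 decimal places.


The conjugate exponent q satisfies 1/p + 1/q = 1.
p = 9, so q = 9/(9 - 1) = 1.125
|y|^q = 2.4357^1.125 = 2.7224
f*(2.4357) = 2.7224 / 1.125 = 2.4199


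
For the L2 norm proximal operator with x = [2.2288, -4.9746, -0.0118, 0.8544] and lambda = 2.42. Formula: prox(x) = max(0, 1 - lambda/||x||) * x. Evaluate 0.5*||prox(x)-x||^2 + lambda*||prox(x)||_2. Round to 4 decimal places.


Step 1: Compute ||x||.
||x|| = 5.5176
Step 2: Compute scaling factor.
scale = max(0, 1 - 2.42/5.5176) = 0.5614
Step 3: prox(x) = [1.2513, -2.7928, -0.0066, 0.4797]
||prox(x)|| = 3.0976
Step 4: Proximal objective.
0.5*||prox-x||^2 = 2.9282
lambda*||prox|| = 7.4962
Total = 10.4245


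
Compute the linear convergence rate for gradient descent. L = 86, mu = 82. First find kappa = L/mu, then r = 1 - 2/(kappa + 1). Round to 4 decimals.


Step 1: Compute the condition number.
kappa = L/mu = 86/82 = 1.0488
Step 2: Compute the convergence rate.
r = 1 - 2/(kappa + 1) = 1 - 2*mu/(L + mu) = (L - mu)/(L + mu) = 4/168 = 0.0238


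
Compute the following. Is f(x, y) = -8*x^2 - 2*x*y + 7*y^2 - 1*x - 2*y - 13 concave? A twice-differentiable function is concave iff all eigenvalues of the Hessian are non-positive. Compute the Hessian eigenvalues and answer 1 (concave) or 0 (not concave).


The Hessian of f(x,y) = -8*x^2 - 2*x*y + 7*y^2 - 1*x - 2*y - 13 is:
H = [[-16, -2], [-2, 14]]
Trace = -16 + 14 = -2
Determinant = -16*14 - (-2)^2 = -228
Discriminant = (-2)^2 - 4*-228 = 916.0
Eigenvalues: lambda_1 = -16.1327, lambda_2 = 14.1327
The function is not concave.

0


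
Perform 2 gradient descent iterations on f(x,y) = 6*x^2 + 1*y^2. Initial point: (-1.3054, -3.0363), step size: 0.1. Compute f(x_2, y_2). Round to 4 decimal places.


Gradient descent on f(x,y) = 6*x^2 + 1*y^2.
Starting point: (-1.3054, -3.0363), alpha = 0.1
Step 1: grad_x = 2*6*-1.3054 = -15.6648, grad_y = 2*1*-3.0363 = -6.0726
  x_1 = -1.3054 - 0.1*-15.6648 = 0.2611
  y_1 = -3.0363 - 0.1*-6.0726 = -2.429
Step 2: grad_x = 2*6*0.2611 = 3.133, grad_y = 2*1*-2.429 = -4.8581
  x_2 = 0.2611 - 0.1*3.133 = -0.0522
  y_2 = -2.429 - 0.1*-4.8581 = -1.9432
f(-0.0522, -1.9432) = 6*(-0.0522)^2 + 1*(-1.9432)^2 = 3.7925


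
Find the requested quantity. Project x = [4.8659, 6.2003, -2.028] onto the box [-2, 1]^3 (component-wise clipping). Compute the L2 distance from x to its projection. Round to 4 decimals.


Project each component onto [-2, 1].
clip(4.8659) = 1.0, clip(6.2003) = 1.0, clip(-2.028) = -2.0
Projection = [1.0, 1.0, -2.0]
Squared diffs: [14.9452, 27.0431, 0.0008]
Distance = sqrt(41.9891) = 6.4799


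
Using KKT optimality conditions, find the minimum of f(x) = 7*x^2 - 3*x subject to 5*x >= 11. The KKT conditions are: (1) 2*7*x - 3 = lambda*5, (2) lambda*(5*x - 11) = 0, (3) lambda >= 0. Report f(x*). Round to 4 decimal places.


Step 1: Try lambda = 0 (constraint inactive).
x_unc = 3/(2*7) = 0.2143
Check: 5*0.2143 = 1.0715 < 11 -- violated!
Step 2: Constraint must be active: 5*x = 11
x* = 11/5 = 2.2
lambda = (2*7*2.2 - 3)/5 = 5.56
Step 3: Compute optimal value.
f(x*) = 7*2.2^2 - 3*2.2 = 27.28


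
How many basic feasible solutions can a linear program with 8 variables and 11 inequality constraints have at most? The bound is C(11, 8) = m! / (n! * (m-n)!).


Each vertex corresponds to some choice of n active constraints out of m, so the number of vertices is at most C(m, n) = m! / (n!(m-n)!).
m = 11, n = 8
Numerator: 11 * 10 * 9 * 8 * 7 * 6 * 5 * 4
Denominator: 8! = 40320
C(11, 8) = 165


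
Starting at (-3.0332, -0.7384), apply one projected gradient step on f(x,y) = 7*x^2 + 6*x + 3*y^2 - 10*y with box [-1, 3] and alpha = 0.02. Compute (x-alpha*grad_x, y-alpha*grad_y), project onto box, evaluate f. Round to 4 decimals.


Step 1: Compute gradient at (-3.0332, -0.7384).
grad_x = 2*7*-3.0332 + 6 = -36.4648
grad_y = 2*3*-0.7384 - 10 = -14.4304
Step 2: Gradient step.
x_raw = -3.0332 - 0.02*-36.4648 = -2.3039
y_raw = -0.7384 - 0.02*-14.4304 = -0.4498
Step 3: Project onto [-1, 3].
x_proj = clip(-2.3039) = -1.0
y_proj = clip(-0.4498) = -0.4498
Step 4: Evaluate f.
f(-1.0, -0.4498) = 6.1049


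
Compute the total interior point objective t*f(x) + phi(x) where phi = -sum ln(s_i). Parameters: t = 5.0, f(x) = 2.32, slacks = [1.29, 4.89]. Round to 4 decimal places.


Step 1: Compute log-barrier.
ln values: [0.2546, 1.5872]
phi = -(0.2546 + 1.5872) = -1.8418
Step 2: Compute augmented objective.
t*f(x) = 5.0*2.32 = 11.6
Total = 11.6 - 1.8418 = 9.7582


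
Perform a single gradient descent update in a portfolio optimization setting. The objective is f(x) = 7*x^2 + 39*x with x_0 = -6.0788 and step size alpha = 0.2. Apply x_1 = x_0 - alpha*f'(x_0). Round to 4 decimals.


We compute the gradient at x_0 and apply the update.
f'(x) = 14*x + 39
f'(-6.0788) = 14*-6.0788 + 39 = -46.1032
x_1 = -6.0788 - 0.2*-46.1032 = 3.1418


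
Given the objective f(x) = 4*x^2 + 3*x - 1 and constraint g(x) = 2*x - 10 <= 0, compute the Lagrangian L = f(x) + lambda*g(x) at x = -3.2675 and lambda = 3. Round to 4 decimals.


Step 1: Evaluate f(x).
f(-3.2675) = 4*(-3.2675)^2 + 3*(-3.2675) - 1 = 31.9037
Step 2: Evaluate g(x).
g(-3.2675) = 2*-3.2675 - 10 = -16.535
Step 3: Compute Lagrangian.
L = 31.9037 + 3*-16.535 = -17.7013


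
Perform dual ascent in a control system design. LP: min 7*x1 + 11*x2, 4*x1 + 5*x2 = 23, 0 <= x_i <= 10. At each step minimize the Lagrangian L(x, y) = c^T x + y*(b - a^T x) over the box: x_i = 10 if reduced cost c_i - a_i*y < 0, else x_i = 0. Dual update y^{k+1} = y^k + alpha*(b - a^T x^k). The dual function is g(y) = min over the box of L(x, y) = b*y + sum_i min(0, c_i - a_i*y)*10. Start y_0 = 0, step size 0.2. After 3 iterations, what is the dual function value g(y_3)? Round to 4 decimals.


Dual ascent for LP: min 7*x1 + 11*x2, 4*x1 + 5*x2 = 23, 0 <= x_i <= 10
Step 1: y^k = 0.0, reduced costs: (7.0, 11.0)
  x^k = (0.0, 0.0), subgradient = b - a^T x = 23.0
  y^{k+1} = 0.0 + 0.2*23.0 = 4.6
Step 2: y^k = 4.6, reduced costs: (-11.4, -12.0)
  x^k = (10.0, 10.0), subgradient = b - a^T x = -67.0
  y^{k+1} = 4.6 + 0.2*-67.0 = -8.8
Step 3: y^k = -8.8, reduced costs: (42.2, 55.0)
  x^k = (0.0, 0.0), subgradient = b - a^T x = 23.0
  y^{k+1} = -8.8 + 0.2*23.0 = -4.2
Dual objective at y_3 = -4.2: reduced costs (23.8, 32.0), box minimizer x = (0.0, 0.0)
g(y_3) = b*y + (c1 - a1*y)*x1 + (c2 - a2*y)*x2 = 23*(-4.2) + 23.8*0.0 + 32.0*0.0 = -96.6 + 0.0 + 0.0 = -96.6


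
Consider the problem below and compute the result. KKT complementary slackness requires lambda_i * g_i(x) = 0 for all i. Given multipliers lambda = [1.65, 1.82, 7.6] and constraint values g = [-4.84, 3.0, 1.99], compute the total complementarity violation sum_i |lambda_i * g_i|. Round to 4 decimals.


KKT complementary slackness check:
lambda_1 * g_1 = 1.65 * -4.84 = -7.986
lambda_2 * g_2 = 1.82 * 3.0 = 5.46
lambda_3 * g_3 = 7.6 * 1.99 = 15.124
Total violation = 7.986 + 5.46 + 15.124 = 28.57


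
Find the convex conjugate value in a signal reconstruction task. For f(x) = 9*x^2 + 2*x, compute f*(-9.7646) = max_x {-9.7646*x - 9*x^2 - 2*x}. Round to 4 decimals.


f*(y) = sup_x {y*x - a*x^2 - b*x} = sup_x {(y-b)*x - a*x^2}
FOC: (y - b) - 2a*x = 0 => x* = (y - b)/(2a)
x* = (-9.7646 - 2)/(2*9) = -0.6536
f*(-9.7646) = (y-b)^2/(4a) = (-9.7646 - 2)^2/(4*9)
= 138.4058/36 = 3.8446


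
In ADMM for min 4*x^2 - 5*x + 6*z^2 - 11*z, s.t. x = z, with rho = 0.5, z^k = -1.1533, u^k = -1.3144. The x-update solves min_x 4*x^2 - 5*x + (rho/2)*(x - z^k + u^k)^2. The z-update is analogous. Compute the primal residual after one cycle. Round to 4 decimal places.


ADMM iteration with rho = 0.5, z^k = -1.1533, u^k = -1.3144
Step 1: x-update.
Minimize 4*x^2 - 5*x + (0.5/2)*(x + 1.1533 - 1.3144)^2
FOC: (2*4 + 0.5)*x = 5 + 0.5*(-1.1533 + 1.3144)
x^{k+1} = 0.5977
Step 2: z-update.
Minimize 6*z^2 - 11*z + (0.5/2)*(0.5977 - z - 1.3144)^2
FOC: (2*6 + 0.5)*z = 11 + 0.5*(0.5977 - 1.3144)
z^{k+1} = 0.8513
Step 3: u-update.
u^{k+1} = -1.3144 + 0.5977 - 0.8513 = -1.568
Step 4: Primal residual = |0.5977 - 0.8513| = 0.2536


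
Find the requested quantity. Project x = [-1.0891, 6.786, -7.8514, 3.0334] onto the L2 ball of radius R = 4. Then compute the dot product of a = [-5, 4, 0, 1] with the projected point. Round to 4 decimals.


Step 1: Compute ||x|| (intermediates to 6 decimals).
||x|| = sqrt((-1.0891)^2 + 6.786^2 + (-7.8514)^2 + 3.0334^2) = 10.866551
Step 2: Project.
Since ||x|| > R, scale = R/||x|| = 4/10.866551 = 0.368102, proj(x) = scale * x
proj(x) = [-0.4009, 2.49794, -2.890116, 1.116601]
Step 3: Dot product.
a^T * proj(x) = -5*(-0.4009) + 4*2.49794 + 0*(-2.890116) + 1*1.116601 = 13.1129


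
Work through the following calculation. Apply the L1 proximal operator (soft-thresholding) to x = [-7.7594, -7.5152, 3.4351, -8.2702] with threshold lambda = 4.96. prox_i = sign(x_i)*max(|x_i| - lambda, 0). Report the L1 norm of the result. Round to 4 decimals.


Soft-thresholding with lambda = 4.96:
prox(-7.7594) = sign(-7.7594)*max(|-7.7594| - 4.96, 0) = -2.7994
prox(-7.5152) = sign(-7.5152)*max(|-7.5152| - 4.96, 0) = -2.5552
prox(3.4351) = sign(3.4351)*max(|3.4351| - 4.96, 0) = 0.0
prox(-8.2702) = sign(-8.2702)*max(|-8.2702| - 4.96, 0) = -3.3102
prox(x) = [-2.7994, -2.5552, 0.0, -3.3102]
||prox(x)||_1 = 2.7994 + 2.5552 + 0.0 + 3.3102 = 8.6648


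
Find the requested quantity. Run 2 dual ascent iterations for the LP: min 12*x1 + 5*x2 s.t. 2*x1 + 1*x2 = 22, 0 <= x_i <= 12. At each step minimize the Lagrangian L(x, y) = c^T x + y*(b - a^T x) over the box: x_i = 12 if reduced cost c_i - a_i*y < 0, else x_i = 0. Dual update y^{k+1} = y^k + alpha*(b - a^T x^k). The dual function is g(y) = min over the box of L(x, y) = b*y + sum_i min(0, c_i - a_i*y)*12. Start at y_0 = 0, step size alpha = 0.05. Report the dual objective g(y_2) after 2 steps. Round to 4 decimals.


Dual ascent for LP: min 12*x1 + 5*x2, 2*x1 + 1*x2 = 22, 0 <= x_i <= 12
Step 1: y^k = 0.0, reduced costs: (12.0, 5.0)
  x^k = (0.0, 0.0), subgradient = b - a^T x = 22.0
  y^{k+1} = 0.0 + 0.05*22.0 = 1.1
Step 2: y^k = 1.1, reduced costs: (9.8, 3.9)
  x^k = (0.0, 0.0), subgradient = b - a^T x = 22.0
  y^{k+1} = 1.1 + 0.05*22.0 = 2.2
Dual objective at y_2 = 2.2: reduced costs (7.6, 2.8), box minimizer x = (0.0, 0.0)
g(y_2) = b*y + (c1 - a1*y)*x1 + (c2 - a2*y)*x2 = 22*2.2 + 7.6*0.0 + 2.8*0.0 = 48.4 + 0.0 + 0.0 = 48.4


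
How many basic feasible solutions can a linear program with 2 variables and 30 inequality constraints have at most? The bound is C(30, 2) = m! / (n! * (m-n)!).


Each vertex corresponds to some choice of n active constraints out of m, so the number of vertices is at most C(m, n) = m! / (n!(m-n)!).
m = 30, n = 2
Numerator: 30 * 29
Denominator: 2! = 2
C(30, 2) = 435


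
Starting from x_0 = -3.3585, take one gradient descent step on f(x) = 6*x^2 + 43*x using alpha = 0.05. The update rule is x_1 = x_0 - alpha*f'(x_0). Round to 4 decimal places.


We compute the gradient at x_0 and apply the update.
f'(x) = 12*x + 43
f'(-3.3585) = 12*-3.3585 + 43 = 2.698
x_1 = -3.3585 - 0.05*2.698 = -3.4934


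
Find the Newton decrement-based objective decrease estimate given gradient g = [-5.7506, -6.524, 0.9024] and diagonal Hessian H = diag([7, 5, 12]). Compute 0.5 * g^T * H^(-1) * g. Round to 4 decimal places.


Step 1: H is diagonal, so H^(-1) * g = [-0.8215, -1.3048, 0.0752].
Step 2: g^T H^(-1) g = sum_i g_i^2 / H_ii
  = (-5.7506)^2/7 + (-6.524)^2/5 + (0.9024)^2/12
  = 4.7242 + 8.5125 + 0.0679 = 13.3046
Step 3: Objective decrease = 0.5 * g^T H^(-1) g = 6.6523


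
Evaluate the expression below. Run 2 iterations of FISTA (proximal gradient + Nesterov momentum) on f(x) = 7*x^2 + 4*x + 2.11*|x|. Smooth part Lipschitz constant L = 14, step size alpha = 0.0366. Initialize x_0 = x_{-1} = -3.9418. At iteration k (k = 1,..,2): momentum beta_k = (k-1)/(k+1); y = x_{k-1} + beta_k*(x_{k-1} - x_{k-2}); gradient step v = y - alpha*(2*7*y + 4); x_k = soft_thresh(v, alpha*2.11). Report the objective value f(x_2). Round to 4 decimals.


FISTA on f(x) = 7*x^2 + 4*x + 2.11*|x|
L = 14, alpha = 0.0366
Iteration 1: beta = 0.0, y = -3.9418 + 0.0*(-3.9418 + 3.9418) = -3.9418
  grad(y) = -51.1852, v = y - alpha*grad = -2.0684
  prox(v) = soft_thresh(-2.0684, 0.0772) = -1.9912
Iteration 2: beta = 0.3333, y = -1.9912 + 0.3333*(-1.9912 + 3.9418) = -1.341
  grad(y) = -14.7739, v = y - alpha*grad = -0.8003
  prox(v) = soft_thresh(-0.8003, 0.0772) = -0.723
f(x_2) = 7*(-0.723)^2 + 4*(-0.723) + 2.11*|-0.723| = 2.293
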